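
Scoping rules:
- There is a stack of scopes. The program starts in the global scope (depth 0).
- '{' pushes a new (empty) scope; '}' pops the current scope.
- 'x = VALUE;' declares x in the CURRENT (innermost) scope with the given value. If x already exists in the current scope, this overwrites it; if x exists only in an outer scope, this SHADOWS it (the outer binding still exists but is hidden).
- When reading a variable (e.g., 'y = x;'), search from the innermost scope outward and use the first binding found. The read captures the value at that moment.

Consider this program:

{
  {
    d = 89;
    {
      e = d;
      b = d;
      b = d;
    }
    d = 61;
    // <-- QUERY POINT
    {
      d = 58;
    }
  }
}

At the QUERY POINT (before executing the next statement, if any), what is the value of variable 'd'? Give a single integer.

Step 1: enter scope (depth=1)
Step 2: enter scope (depth=2)
Step 3: declare d=89 at depth 2
Step 4: enter scope (depth=3)
Step 5: declare e=(read d)=89 at depth 3
Step 6: declare b=(read d)=89 at depth 3
Step 7: declare b=(read d)=89 at depth 3
Step 8: exit scope (depth=2)
Step 9: declare d=61 at depth 2
Visible at query point: d=61

Answer: 61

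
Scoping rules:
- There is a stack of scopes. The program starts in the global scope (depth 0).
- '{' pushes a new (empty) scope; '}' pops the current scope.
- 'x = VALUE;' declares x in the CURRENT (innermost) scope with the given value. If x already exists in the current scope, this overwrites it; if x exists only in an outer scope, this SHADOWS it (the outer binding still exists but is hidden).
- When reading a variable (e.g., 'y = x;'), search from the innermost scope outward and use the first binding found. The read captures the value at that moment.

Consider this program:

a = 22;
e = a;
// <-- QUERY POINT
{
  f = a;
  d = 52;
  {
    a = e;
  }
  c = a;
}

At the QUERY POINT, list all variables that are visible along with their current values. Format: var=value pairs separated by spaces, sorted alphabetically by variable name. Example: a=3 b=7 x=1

Answer: a=22 e=22

Derivation:
Step 1: declare a=22 at depth 0
Step 2: declare e=(read a)=22 at depth 0
Visible at query point: a=22 e=22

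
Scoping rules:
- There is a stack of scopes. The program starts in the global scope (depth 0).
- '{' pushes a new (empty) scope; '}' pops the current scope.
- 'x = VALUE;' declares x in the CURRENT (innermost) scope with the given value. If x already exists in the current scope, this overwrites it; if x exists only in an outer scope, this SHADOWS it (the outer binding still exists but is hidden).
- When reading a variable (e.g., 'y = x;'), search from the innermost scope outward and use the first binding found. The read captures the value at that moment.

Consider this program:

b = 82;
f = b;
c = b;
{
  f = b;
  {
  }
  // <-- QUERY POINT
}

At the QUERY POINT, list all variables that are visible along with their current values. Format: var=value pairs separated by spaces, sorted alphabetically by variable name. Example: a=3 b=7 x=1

Step 1: declare b=82 at depth 0
Step 2: declare f=(read b)=82 at depth 0
Step 3: declare c=(read b)=82 at depth 0
Step 4: enter scope (depth=1)
Step 5: declare f=(read b)=82 at depth 1
Step 6: enter scope (depth=2)
Step 7: exit scope (depth=1)
Visible at query point: b=82 c=82 f=82

Answer: b=82 c=82 f=82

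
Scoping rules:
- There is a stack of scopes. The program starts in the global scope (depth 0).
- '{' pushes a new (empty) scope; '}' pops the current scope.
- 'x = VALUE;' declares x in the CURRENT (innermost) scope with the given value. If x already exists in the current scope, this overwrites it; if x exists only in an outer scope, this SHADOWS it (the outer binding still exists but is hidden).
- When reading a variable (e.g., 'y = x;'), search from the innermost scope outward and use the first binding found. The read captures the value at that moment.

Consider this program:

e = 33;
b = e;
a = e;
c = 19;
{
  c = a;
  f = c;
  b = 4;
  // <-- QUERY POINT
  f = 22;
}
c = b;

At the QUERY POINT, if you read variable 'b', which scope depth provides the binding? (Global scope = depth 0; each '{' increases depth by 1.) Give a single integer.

Answer: 1

Derivation:
Step 1: declare e=33 at depth 0
Step 2: declare b=(read e)=33 at depth 0
Step 3: declare a=(read e)=33 at depth 0
Step 4: declare c=19 at depth 0
Step 5: enter scope (depth=1)
Step 6: declare c=(read a)=33 at depth 1
Step 7: declare f=(read c)=33 at depth 1
Step 8: declare b=4 at depth 1
Visible at query point: a=33 b=4 c=33 e=33 f=33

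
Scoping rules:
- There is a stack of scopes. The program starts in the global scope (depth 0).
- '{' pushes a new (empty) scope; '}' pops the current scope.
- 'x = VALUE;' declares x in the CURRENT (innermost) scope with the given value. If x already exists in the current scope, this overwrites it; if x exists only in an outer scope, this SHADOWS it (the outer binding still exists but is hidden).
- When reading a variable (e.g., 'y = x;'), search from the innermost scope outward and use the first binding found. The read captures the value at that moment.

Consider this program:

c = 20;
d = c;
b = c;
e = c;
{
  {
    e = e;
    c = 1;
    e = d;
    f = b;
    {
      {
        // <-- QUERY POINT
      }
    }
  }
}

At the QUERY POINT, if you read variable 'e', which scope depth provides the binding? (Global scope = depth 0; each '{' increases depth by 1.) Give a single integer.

Answer: 2

Derivation:
Step 1: declare c=20 at depth 0
Step 2: declare d=(read c)=20 at depth 0
Step 3: declare b=(read c)=20 at depth 0
Step 4: declare e=(read c)=20 at depth 0
Step 5: enter scope (depth=1)
Step 6: enter scope (depth=2)
Step 7: declare e=(read e)=20 at depth 2
Step 8: declare c=1 at depth 2
Step 9: declare e=(read d)=20 at depth 2
Step 10: declare f=(read b)=20 at depth 2
Step 11: enter scope (depth=3)
Step 12: enter scope (depth=4)
Visible at query point: b=20 c=1 d=20 e=20 f=20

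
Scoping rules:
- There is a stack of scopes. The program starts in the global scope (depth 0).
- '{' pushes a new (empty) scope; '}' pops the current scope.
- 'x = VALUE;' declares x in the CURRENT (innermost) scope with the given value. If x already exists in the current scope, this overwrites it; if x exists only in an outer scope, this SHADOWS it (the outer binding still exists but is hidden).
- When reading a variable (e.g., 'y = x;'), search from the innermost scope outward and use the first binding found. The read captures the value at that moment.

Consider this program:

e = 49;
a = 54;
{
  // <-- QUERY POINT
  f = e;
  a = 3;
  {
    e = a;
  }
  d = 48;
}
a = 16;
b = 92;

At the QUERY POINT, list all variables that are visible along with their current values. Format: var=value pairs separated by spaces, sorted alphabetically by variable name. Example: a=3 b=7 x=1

Step 1: declare e=49 at depth 0
Step 2: declare a=54 at depth 0
Step 3: enter scope (depth=1)
Visible at query point: a=54 e=49

Answer: a=54 e=49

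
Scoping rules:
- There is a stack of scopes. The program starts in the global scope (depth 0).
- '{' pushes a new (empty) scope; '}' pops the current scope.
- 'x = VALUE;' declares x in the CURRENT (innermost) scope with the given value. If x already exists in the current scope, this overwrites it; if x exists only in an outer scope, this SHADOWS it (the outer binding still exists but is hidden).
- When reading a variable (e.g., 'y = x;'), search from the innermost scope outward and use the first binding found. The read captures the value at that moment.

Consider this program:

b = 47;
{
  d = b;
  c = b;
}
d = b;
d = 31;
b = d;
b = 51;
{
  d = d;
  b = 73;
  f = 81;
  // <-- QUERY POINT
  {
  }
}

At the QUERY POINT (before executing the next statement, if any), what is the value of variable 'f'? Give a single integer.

Step 1: declare b=47 at depth 0
Step 2: enter scope (depth=1)
Step 3: declare d=(read b)=47 at depth 1
Step 4: declare c=(read b)=47 at depth 1
Step 5: exit scope (depth=0)
Step 6: declare d=(read b)=47 at depth 0
Step 7: declare d=31 at depth 0
Step 8: declare b=(read d)=31 at depth 0
Step 9: declare b=51 at depth 0
Step 10: enter scope (depth=1)
Step 11: declare d=(read d)=31 at depth 1
Step 12: declare b=73 at depth 1
Step 13: declare f=81 at depth 1
Visible at query point: b=73 d=31 f=81

Answer: 81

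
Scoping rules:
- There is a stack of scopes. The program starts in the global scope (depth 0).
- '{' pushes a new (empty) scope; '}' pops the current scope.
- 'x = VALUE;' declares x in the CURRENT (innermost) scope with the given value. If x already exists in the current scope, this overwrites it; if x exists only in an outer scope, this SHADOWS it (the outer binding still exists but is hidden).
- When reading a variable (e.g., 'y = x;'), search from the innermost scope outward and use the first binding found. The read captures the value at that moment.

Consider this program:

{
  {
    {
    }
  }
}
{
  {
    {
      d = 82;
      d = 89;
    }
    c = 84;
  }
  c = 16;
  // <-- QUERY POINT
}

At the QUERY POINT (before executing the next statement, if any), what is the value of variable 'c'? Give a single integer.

Answer: 16

Derivation:
Step 1: enter scope (depth=1)
Step 2: enter scope (depth=2)
Step 3: enter scope (depth=3)
Step 4: exit scope (depth=2)
Step 5: exit scope (depth=1)
Step 6: exit scope (depth=0)
Step 7: enter scope (depth=1)
Step 8: enter scope (depth=2)
Step 9: enter scope (depth=3)
Step 10: declare d=82 at depth 3
Step 11: declare d=89 at depth 3
Step 12: exit scope (depth=2)
Step 13: declare c=84 at depth 2
Step 14: exit scope (depth=1)
Step 15: declare c=16 at depth 1
Visible at query point: c=16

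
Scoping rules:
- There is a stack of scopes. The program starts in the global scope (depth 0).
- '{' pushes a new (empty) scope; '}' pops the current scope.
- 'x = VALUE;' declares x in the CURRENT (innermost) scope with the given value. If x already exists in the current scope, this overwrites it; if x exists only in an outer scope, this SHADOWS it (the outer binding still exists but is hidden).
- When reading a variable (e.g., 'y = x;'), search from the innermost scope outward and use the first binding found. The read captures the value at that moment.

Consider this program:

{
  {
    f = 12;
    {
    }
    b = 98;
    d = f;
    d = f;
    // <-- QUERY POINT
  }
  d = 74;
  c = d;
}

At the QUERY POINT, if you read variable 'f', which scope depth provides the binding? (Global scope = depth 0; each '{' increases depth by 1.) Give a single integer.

Answer: 2

Derivation:
Step 1: enter scope (depth=1)
Step 2: enter scope (depth=2)
Step 3: declare f=12 at depth 2
Step 4: enter scope (depth=3)
Step 5: exit scope (depth=2)
Step 6: declare b=98 at depth 2
Step 7: declare d=(read f)=12 at depth 2
Step 8: declare d=(read f)=12 at depth 2
Visible at query point: b=98 d=12 f=12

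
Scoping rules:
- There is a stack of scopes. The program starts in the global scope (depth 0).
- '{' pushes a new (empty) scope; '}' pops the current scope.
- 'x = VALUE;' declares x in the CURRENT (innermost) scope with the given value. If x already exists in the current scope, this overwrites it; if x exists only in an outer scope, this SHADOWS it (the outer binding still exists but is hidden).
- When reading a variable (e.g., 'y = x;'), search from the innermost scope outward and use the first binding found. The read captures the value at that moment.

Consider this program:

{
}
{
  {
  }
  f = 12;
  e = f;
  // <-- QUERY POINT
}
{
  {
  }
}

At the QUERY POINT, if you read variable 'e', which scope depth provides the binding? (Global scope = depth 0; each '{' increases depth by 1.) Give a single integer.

Step 1: enter scope (depth=1)
Step 2: exit scope (depth=0)
Step 3: enter scope (depth=1)
Step 4: enter scope (depth=2)
Step 5: exit scope (depth=1)
Step 6: declare f=12 at depth 1
Step 7: declare e=(read f)=12 at depth 1
Visible at query point: e=12 f=12

Answer: 1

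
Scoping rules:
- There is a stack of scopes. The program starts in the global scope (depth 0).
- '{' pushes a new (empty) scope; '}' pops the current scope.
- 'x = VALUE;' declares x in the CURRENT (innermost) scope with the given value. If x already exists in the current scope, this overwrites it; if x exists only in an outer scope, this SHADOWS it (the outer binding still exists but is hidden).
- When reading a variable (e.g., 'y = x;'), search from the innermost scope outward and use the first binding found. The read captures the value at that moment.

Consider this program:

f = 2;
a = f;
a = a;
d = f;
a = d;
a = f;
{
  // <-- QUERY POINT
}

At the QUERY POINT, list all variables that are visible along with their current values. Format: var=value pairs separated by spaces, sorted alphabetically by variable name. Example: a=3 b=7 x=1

Answer: a=2 d=2 f=2

Derivation:
Step 1: declare f=2 at depth 0
Step 2: declare a=(read f)=2 at depth 0
Step 3: declare a=(read a)=2 at depth 0
Step 4: declare d=(read f)=2 at depth 0
Step 5: declare a=(read d)=2 at depth 0
Step 6: declare a=(read f)=2 at depth 0
Step 7: enter scope (depth=1)
Visible at query point: a=2 d=2 f=2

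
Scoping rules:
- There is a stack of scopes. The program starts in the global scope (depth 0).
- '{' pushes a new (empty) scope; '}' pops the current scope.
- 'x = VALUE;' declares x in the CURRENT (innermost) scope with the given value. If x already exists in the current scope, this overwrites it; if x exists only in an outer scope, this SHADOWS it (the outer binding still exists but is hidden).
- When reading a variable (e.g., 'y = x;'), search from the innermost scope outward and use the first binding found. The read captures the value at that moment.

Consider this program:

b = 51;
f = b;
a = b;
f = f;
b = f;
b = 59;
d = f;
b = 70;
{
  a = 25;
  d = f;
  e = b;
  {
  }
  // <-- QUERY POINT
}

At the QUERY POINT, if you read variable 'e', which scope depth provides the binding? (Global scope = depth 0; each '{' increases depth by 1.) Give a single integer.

Answer: 1

Derivation:
Step 1: declare b=51 at depth 0
Step 2: declare f=(read b)=51 at depth 0
Step 3: declare a=(read b)=51 at depth 0
Step 4: declare f=(read f)=51 at depth 0
Step 5: declare b=(read f)=51 at depth 0
Step 6: declare b=59 at depth 0
Step 7: declare d=(read f)=51 at depth 0
Step 8: declare b=70 at depth 0
Step 9: enter scope (depth=1)
Step 10: declare a=25 at depth 1
Step 11: declare d=(read f)=51 at depth 1
Step 12: declare e=(read b)=70 at depth 1
Step 13: enter scope (depth=2)
Step 14: exit scope (depth=1)
Visible at query point: a=25 b=70 d=51 e=70 f=51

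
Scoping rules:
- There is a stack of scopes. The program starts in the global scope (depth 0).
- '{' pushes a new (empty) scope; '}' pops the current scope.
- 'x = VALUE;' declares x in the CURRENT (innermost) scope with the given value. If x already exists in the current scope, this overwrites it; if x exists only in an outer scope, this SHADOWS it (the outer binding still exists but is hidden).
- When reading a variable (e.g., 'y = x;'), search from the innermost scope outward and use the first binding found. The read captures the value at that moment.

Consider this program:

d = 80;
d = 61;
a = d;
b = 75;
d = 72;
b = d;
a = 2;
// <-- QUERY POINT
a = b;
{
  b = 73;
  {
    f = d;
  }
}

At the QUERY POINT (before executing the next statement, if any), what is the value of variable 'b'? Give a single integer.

Step 1: declare d=80 at depth 0
Step 2: declare d=61 at depth 0
Step 3: declare a=(read d)=61 at depth 0
Step 4: declare b=75 at depth 0
Step 5: declare d=72 at depth 0
Step 6: declare b=(read d)=72 at depth 0
Step 7: declare a=2 at depth 0
Visible at query point: a=2 b=72 d=72

Answer: 72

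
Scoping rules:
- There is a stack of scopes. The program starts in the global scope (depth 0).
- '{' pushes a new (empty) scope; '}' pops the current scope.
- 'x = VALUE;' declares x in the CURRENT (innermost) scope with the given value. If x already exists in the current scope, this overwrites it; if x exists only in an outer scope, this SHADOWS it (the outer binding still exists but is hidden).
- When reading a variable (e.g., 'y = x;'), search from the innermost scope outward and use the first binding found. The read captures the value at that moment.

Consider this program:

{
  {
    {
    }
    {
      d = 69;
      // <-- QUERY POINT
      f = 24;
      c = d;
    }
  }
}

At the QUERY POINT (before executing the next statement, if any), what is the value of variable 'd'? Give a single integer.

Answer: 69

Derivation:
Step 1: enter scope (depth=1)
Step 2: enter scope (depth=2)
Step 3: enter scope (depth=3)
Step 4: exit scope (depth=2)
Step 5: enter scope (depth=3)
Step 6: declare d=69 at depth 3
Visible at query point: d=69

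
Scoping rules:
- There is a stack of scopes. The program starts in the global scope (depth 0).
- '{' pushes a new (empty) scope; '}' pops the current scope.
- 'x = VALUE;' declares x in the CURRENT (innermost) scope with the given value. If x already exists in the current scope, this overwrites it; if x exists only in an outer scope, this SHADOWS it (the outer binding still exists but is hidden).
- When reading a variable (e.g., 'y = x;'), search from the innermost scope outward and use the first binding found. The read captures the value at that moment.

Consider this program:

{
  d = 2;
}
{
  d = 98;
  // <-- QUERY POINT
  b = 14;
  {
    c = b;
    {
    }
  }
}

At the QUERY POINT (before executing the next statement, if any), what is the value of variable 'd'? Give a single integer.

Answer: 98

Derivation:
Step 1: enter scope (depth=1)
Step 2: declare d=2 at depth 1
Step 3: exit scope (depth=0)
Step 4: enter scope (depth=1)
Step 5: declare d=98 at depth 1
Visible at query point: d=98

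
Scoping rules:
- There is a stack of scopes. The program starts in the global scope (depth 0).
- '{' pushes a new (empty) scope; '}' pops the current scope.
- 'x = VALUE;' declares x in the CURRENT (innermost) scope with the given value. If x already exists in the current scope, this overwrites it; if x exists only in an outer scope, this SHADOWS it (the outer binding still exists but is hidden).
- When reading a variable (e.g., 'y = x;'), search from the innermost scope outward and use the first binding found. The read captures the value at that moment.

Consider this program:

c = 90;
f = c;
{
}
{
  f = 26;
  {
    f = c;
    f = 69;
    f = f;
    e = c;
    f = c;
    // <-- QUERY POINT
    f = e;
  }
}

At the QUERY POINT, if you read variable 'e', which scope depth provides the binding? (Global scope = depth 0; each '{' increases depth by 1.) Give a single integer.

Answer: 2

Derivation:
Step 1: declare c=90 at depth 0
Step 2: declare f=(read c)=90 at depth 0
Step 3: enter scope (depth=1)
Step 4: exit scope (depth=0)
Step 5: enter scope (depth=1)
Step 6: declare f=26 at depth 1
Step 7: enter scope (depth=2)
Step 8: declare f=(read c)=90 at depth 2
Step 9: declare f=69 at depth 2
Step 10: declare f=(read f)=69 at depth 2
Step 11: declare e=(read c)=90 at depth 2
Step 12: declare f=(read c)=90 at depth 2
Visible at query point: c=90 e=90 f=90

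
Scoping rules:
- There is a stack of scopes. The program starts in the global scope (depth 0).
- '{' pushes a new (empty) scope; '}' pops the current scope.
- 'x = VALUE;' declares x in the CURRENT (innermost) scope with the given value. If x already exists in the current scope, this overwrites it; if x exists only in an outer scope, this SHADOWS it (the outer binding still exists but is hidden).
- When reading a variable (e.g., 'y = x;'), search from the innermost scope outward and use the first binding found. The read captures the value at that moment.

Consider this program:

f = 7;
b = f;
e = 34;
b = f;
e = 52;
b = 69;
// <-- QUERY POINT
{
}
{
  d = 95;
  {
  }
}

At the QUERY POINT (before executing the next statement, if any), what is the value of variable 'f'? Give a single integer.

Step 1: declare f=7 at depth 0
Step 2: declare b=(read f)=7 at depth 0
Step 3: declare e=34 at depth 0
Step 4: declare b=(read f)=7 at depth 0
Step 5: declare e=52 at depth 0
Step 6: declare b=69 at depth 0
Visible at query point: b=69 e=52 f=7

Answer: 7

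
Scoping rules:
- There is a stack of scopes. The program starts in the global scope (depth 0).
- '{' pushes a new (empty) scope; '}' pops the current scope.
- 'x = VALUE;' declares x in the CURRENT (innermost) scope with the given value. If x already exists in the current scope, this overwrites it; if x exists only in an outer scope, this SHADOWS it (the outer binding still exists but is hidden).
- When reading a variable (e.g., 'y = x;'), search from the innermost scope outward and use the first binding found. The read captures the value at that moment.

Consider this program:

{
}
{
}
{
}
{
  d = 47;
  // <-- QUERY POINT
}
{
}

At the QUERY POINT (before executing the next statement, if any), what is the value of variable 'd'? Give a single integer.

Step 1: enter scope (depth=1)
Step 2: exit scope (depth=0)
Step 3: enter scope (depth=1)
Step 4: exit scope (depth=0)
Step 5: enter scope (depth=1)
Step 6: exit scope (depth=0)
Step 7: enter scope (depth=1)
Step 8: declare d=47 at depth 1
Visible at query point: d=47

Answer: 47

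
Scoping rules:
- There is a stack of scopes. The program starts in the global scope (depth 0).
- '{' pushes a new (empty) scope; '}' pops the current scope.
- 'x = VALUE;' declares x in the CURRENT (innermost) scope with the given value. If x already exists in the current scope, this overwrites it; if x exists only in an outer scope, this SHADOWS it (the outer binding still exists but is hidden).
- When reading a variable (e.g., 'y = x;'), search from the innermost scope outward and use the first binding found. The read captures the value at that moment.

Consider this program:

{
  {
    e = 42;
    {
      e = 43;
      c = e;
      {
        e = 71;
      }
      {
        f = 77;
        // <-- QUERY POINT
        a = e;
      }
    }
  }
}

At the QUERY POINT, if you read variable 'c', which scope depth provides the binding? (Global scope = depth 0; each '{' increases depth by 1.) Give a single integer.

Step 1: enter scope (depth=1)
Step 2: enter scope (depth=2)
Step 3: declare e=42 at depth 2
Step 4: enter scope (depth=3)
Step 5: declare e=43 at depth 3
Step 6: declare c=(read e)=43 at depth 3
Step 7: enter scope (depth=4)
Step 8: declare e=71 at depth 4
Step 9: exit scope (depth=3)
Step 10: enter scope (depth=4)
Step 11: declare f=77 at depth 4
Visible at query point: c=43 e=43 f=77

Answer: 3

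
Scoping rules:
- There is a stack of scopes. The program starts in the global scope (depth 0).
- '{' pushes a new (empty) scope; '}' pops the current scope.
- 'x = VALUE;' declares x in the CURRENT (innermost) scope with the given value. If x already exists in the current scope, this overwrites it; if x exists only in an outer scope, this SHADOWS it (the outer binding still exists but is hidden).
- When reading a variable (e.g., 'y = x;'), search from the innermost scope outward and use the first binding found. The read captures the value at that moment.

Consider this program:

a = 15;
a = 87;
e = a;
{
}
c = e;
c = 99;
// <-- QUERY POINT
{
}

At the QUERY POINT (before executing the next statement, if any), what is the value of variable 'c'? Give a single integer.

Step 1: declare a=15 at depth 0
Step 2: declare a=87 at depth 0
Step 3: declare e=(read a)=87 at depth 0
Step 4: enter scope (depth=1)
Step 5: exit scope (depth=0)
Step 6: declare c=(read e)=87 at depth 0
Step 7: declare c=99 at depth 0
Visible at query point: a=87 c=99 e=87

Answer: 99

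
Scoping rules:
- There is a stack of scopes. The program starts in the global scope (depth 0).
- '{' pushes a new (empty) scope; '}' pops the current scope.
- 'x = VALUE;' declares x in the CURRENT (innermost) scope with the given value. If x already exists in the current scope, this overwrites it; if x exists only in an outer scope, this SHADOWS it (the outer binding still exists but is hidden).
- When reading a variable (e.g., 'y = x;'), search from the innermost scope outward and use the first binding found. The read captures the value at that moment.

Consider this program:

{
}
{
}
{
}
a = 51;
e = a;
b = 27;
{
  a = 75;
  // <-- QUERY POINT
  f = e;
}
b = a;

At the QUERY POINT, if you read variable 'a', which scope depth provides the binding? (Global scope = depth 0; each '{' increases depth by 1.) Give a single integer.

Answer: 1

Derivation:
Step 1: enter scope (depth=1)
Step 2: exit scope (depth=0)
Step 3: enter scope (depth=1)
Step 4: exit scope (depth=0)
Step 5: enter scope (depth=1)
Step 6: exit scope (depth=0)
Step 7: declare a=51 at depth 0
Step 8: declare e=(read a)=51 at depth 0
Step 9: declare b=27 at depth 0
Step 10: enter scope (depth=1)
Step 11: declare a=75 at depth 1
Visible at query point: a=75 b=27 e=51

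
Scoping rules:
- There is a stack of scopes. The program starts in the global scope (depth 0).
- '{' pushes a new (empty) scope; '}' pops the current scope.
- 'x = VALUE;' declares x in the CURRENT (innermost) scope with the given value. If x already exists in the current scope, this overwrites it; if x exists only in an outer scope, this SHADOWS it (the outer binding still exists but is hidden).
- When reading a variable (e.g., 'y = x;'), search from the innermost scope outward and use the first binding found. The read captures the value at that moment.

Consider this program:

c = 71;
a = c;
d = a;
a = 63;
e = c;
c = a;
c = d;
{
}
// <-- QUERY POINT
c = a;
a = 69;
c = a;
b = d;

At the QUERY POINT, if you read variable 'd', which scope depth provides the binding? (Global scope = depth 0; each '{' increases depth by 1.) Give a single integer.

Step 1: declare c=71 at depth 0
Step 2: declare a=(read c)=71 at depth 0
Step 3: declare d=(read a)=71 at depth 0
Step 4: declare a=63 at depth 0
Step 5: declare e=(read c)=71 at depth 0
Step 6: declare c=(read a)=63 at depth 0
Step 7: declare c=(read d)=71 at depth 0
Step 8: enter scope (depth=1)
Step 9: exit scope (depth=0)
Visible at query point: a=63 c=71 d=71 e=71

Answer: 0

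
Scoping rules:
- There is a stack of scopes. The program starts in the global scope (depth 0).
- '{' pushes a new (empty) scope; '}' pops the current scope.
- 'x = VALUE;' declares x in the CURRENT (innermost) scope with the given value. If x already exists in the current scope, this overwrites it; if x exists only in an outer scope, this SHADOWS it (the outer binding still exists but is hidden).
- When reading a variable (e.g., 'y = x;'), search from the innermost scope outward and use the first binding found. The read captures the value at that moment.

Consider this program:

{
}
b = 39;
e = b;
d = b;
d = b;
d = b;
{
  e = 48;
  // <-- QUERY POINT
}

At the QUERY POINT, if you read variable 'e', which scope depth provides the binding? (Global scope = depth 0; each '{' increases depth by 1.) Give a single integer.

Answer: 1

Derivation:
Step 1: enter scope (depth=1)
Step 2: exit scope (depth=0)
Step 3: declare b=39 at depth 0
Step 4: declare e=(read b)=39 at depth 0
Step 5: declare d=(read b)=39 at depth 0
Step 6: declare d=(read b)=39 at depth 0
Step 7: declare d=(read b)=39 at depth 0
Step 8: enter scope (depth=1)
Step 9: declare e=48 at depth 1
Visible at query point: b=39 d=39 e=48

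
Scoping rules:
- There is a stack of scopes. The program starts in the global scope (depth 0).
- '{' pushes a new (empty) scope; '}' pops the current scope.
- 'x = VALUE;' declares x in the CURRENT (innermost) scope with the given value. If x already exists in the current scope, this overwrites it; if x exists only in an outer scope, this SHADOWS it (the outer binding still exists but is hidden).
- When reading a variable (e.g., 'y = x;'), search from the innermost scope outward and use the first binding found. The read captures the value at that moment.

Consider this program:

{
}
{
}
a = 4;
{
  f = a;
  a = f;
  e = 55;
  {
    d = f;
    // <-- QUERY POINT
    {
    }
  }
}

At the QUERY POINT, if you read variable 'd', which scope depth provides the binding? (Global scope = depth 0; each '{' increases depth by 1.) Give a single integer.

Answer: 2

Derivation:
Step 1: enter scope (depth=1)
Step 2: exit scope (depth=0)
Step 3: enter scope (depth=1)
Step 4: exit scope (depth=0)
Step 5: declare a=4 at depth 0
Step 6: enter scope (depth=1)
Step 7: declare f=(read a)=4 at depth 1
Step 8: declare a=(read f)=4 at depth 1
Step 9: declare e=55 at depth 1
Step 10: enter scope (depth=2)
Step 11: declare d=(read f)=4 at depth 2
Visible at query point: a=4 d=4 e=55 f=4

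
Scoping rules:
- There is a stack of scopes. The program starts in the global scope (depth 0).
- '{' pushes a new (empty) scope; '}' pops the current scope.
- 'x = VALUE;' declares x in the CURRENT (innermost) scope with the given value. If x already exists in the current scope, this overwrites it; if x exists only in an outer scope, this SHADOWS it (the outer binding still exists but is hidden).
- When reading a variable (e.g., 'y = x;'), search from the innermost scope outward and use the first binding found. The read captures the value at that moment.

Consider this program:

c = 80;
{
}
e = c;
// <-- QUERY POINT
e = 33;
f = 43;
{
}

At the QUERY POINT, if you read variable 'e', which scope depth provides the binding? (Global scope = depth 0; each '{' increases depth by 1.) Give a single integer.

Answer: 0

Derivation:
Step 1: declare c=80 at depth 0
Step 2: enter scope (depth=1)
Step 3: exit scope (depth=0)
Step 4: declare e=(read c)=80 at depth 0
Visible at query point: c=80 e=80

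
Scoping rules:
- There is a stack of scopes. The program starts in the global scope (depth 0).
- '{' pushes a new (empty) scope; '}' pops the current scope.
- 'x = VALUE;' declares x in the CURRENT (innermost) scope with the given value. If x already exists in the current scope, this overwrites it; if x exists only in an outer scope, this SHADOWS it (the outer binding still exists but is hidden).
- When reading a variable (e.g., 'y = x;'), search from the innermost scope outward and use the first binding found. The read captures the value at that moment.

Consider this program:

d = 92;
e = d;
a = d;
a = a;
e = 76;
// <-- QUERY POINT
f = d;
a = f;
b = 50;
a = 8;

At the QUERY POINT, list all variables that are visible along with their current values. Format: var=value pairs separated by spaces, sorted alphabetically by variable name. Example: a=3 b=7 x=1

Step 1: declare d=92 at depth 0
Step 2: declare e=(read d)=92 at depth 0
Step 3: declare a=(read d)=92 at depth 0
Step 4: declare a=(read a)=92 at depth 0
Step 5: declare e=76 at depth 0
Visible at query point: a=92 d=92 e=76

Answer: a=92 d=92 e=76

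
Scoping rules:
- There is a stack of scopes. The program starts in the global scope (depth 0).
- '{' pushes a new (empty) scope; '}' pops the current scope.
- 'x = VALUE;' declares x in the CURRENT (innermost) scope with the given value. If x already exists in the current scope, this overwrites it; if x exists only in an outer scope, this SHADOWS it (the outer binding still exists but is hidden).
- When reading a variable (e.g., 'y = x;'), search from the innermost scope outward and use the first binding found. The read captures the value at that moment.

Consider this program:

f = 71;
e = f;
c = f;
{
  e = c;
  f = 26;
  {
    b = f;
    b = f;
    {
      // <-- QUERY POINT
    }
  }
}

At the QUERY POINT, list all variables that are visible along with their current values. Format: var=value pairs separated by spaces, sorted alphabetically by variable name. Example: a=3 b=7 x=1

Step 1: declare f=71 at depth 0
Step 2: declare e=(read f)=71 at depth 0
Step 3: declare c=(read f)=71 at depth 0
Step 4: enter scope (depth=1)
Step 5: declare e=(read c)=71 at depth 1
Step 6: declare f=26 at depth 1
Step 7: enter scope (depth=2)
Step 8: declare b=(read f)=26 at depth 2
Step 9: declare b=(read f)=26 at depth 2
Step 10: enter scope (depth=3)
Visible at query point: b=26 c=71 e=71 f=26

Answer: b=26 c=71 e=71 f=26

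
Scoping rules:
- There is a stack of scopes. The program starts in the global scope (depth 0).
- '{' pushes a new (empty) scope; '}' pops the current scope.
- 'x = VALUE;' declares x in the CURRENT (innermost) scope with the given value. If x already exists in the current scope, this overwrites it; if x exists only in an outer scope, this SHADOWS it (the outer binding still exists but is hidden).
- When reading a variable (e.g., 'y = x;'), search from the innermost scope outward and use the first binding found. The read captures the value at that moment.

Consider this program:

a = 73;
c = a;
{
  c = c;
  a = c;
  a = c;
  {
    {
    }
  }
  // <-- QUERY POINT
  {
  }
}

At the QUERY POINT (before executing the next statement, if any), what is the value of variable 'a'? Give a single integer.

Answer: 73

Derivation:
Step 1: declare a=73 at depth 0
Step 2: declare c=(read a)=73 at depth 0
Step 3: enter scope (depth=1)
Step 4: declare c=(read c)=73 at depth 1
Step 5: declare a=(read c)=73 at depth 1
Step 6: declare a=(read c)=73 at depth 1
Step 7: enter scope (depth=2)
Step 8: enter scope (depth=3)
Step 9: exit scope (depth=2)
Step 10: exit scope (depth=1)
Visible at query point: a=73 c=73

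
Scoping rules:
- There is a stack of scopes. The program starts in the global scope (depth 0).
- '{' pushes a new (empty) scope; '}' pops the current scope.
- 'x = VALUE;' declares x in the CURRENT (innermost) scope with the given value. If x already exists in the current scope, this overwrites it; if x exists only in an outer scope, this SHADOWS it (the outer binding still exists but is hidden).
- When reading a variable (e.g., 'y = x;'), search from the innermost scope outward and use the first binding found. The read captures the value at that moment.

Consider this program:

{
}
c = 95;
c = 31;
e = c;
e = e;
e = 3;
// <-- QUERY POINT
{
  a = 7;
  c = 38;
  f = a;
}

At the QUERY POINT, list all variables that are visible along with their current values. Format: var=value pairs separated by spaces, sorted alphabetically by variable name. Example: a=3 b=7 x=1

Step 1: enter scope (depth=1)
Step 2: exit scope (depth=0)
Step 3: declare c=95 at depth 0
Step 4: declare c=31 at depth 0
Step 5: declare e=(read c)=31 at depth 0
Step 6: declare e=(read e)=31 at depth 0
Step 7: declare e=3 at depth 0
Visible at query point: c=31 e=3

Answer: c=31 e=3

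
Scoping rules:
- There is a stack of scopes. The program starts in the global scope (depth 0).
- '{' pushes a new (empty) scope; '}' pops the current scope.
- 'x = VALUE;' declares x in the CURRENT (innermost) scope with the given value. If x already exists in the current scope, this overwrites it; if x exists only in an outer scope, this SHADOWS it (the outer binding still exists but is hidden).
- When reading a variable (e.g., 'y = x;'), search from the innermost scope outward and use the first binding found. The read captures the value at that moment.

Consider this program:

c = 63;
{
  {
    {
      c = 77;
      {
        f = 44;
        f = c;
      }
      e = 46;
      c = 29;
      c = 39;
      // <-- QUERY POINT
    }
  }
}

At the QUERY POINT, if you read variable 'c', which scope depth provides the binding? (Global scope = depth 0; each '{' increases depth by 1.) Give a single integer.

Step 1: declare c=63 at depth 0
Step 2: enter scope (depth=1)
Step 3: enter scope (depth=2)
Step 4: enter scope (depth=3)
Step 5: declare c=77 at depth 3
Step 6: enter scope (depth=4)
Step 7: declare f=44 at depth 4
Step 8: declare f=(read c)=77 at depth 4
Step 9: exit scope (depth=3)
Step 10: declare e=46 at depth 3
Step 11: declare c=29 at depth 3
Step 12: declare c=39 at depth 3
Visible at query point: c=39 e=46

Answer: 3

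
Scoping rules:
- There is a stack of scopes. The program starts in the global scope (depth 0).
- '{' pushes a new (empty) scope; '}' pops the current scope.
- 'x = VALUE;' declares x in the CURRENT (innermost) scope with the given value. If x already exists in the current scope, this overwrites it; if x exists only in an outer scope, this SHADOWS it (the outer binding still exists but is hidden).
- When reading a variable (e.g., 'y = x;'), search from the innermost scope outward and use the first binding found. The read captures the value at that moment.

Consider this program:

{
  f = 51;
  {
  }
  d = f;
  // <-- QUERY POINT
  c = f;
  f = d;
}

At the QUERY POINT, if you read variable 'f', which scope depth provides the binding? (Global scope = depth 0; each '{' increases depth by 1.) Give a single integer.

Answer: 1

Derivation:
Step 1: enter scope (depth=1)
Step 2: declare f=51 at depth 1
Step 3: enter scope (depth=2)
Step 4: exit scope (depth=1)
Step 5: declare d=(read f)=51 at depth 1
Visible at query point: d=51 f=51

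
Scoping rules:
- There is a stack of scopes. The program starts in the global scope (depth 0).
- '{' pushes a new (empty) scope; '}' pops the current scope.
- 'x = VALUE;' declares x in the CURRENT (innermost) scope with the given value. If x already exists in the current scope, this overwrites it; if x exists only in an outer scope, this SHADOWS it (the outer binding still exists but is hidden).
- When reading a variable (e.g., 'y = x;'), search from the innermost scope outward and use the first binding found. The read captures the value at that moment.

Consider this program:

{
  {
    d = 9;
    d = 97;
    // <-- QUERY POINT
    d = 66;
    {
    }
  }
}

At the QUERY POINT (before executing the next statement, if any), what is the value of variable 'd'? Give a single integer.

Step 1: enter scope (depth=1)
Step 2: enter scope (depth=2)
Step 3: declare d=9 at depth 2
Step 4: declare d=97 at depth 2
Visible at query point: d=97

Answer: 97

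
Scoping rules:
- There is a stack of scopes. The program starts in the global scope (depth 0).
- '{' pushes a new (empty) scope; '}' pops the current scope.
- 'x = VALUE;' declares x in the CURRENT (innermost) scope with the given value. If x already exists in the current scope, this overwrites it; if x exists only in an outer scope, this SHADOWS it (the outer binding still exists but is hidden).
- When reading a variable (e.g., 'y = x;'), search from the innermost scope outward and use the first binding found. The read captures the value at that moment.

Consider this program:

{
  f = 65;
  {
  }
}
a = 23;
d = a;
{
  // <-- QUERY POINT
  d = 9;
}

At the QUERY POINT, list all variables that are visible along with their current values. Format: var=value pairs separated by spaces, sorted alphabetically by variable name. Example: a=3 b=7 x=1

Answer: a=23 d=23

Derivation:
Step 1: enter scope (depth=1)
Step 2: declare f=65 at depth 1
Step 3: enter scope (depth=2)
Step 4: exit scope (depth=1)
Step 5: exit scope (depth=0)
Step 6: declare a=23 at depth 0
Step 7: declare d=(read a)=23 at depth 0
Step 8: enter scope (depth=1)
Visible at query point: a=23 d=23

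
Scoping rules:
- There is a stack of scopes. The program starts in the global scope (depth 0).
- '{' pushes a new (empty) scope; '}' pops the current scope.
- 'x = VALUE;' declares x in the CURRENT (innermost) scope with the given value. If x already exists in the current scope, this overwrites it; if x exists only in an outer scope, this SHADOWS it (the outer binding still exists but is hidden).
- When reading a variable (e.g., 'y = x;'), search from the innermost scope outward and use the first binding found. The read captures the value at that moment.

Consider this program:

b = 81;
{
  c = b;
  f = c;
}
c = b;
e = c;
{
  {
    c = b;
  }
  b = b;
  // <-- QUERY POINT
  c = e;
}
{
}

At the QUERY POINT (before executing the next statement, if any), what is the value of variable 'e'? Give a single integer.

Step 1: declare b=81 at depth 0
Step 2: enter scope (depth=1)
Step 3: declare c=(read b)=81 at depth 1
Step 4: declare f=(read c)=81 at depth 1
Step 5: exit scope (depth=0)
Step 6: declare c=(read b)=81 at depth 0
Step 7: declare e=(read c)=81 at depth 0
Step 8: enter scope (depth=1)
Step 9: enter scope (depth=2)
Step 10: declare c=(read b)=81 at depth 2
Step 11: exit scope (depth=1)
Step 12: declare b=(read b)=81 at depth 1
Visible at query point: b=81 c=81 e=81

Answer: 81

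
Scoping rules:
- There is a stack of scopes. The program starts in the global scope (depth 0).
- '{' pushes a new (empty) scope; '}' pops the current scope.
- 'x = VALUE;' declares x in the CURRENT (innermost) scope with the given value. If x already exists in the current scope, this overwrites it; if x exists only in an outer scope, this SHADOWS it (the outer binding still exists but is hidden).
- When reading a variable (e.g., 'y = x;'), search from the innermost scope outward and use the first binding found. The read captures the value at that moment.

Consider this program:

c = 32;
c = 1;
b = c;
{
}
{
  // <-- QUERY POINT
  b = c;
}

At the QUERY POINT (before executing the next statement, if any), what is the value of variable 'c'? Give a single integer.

Step 1: declare c=32 at depth 0
Step 2: declare c=1 at depth 0
Step 3: declare b=(read c)=1 at depth 0
Step 4: enter scope (depth=1)
Step 5: exit scope (depth=0)
Step 6: enter scope (depth=1)
Visible at query point: b=1 c=1

Answer: 1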